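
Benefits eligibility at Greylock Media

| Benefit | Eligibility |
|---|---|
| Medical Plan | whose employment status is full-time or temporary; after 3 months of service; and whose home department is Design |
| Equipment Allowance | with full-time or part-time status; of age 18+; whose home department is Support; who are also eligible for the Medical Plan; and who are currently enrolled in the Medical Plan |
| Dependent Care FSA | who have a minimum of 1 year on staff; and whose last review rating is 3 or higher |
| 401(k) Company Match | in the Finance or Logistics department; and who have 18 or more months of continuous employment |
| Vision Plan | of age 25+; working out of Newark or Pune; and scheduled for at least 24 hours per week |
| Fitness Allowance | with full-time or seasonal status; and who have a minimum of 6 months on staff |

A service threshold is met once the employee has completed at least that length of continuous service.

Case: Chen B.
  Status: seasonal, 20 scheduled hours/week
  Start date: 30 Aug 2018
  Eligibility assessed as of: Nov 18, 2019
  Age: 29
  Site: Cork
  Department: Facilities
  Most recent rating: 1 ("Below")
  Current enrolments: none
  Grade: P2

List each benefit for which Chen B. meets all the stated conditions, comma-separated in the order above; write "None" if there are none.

Service from 30 Aug 2018 to Nov 18, 2019: 445 days.
Medical Plan — status seasonal ✗ (requires full-time or temporary) → not eligible.
Equipment Allowance — status seasonal ✗ (requires full-time or part-time) → not eligible.
Dependent Care FSA — service 445 days ≥ 1 year (≈365 days) ✓; rating 1 < 3 ✗ → not eligible.
401(k) Company Match — dept Facilities ✗ → not eligible.
Vision Plan — age 29 ≥ 25 ✓; site Cork ✗ (not Newark or Pune) → not eligible.
Fitness Allowance — status seasonal ✓; service 445 days ≥ 6 months (≈180 days) ✓ → eligible.

Fitness Allowance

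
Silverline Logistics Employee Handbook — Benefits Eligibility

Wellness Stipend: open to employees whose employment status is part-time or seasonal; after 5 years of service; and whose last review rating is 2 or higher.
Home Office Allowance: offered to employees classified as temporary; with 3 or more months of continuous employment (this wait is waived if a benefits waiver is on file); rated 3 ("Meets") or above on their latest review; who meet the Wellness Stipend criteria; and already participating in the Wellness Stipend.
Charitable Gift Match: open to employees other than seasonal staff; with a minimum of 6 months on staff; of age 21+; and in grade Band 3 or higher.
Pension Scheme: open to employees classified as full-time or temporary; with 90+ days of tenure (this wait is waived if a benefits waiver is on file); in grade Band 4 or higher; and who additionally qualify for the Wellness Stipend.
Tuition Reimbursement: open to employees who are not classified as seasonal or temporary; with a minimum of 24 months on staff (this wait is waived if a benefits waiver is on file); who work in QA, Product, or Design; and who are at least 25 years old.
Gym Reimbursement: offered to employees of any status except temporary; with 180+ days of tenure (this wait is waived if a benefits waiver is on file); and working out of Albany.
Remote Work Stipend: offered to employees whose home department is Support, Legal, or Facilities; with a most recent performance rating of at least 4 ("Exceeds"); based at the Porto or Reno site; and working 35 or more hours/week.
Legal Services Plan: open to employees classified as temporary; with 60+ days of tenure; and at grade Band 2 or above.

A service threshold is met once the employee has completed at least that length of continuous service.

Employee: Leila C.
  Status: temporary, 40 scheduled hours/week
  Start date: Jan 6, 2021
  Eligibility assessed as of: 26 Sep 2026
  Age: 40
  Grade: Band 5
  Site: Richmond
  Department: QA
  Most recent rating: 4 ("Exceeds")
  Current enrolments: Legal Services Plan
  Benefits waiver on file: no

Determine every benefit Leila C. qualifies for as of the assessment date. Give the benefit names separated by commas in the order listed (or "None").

Service from Jan 6, 2021 to 26 Sep 2026: 2089 days.
Wellness Stipend — status temporary ✗ (requires part-time or seasonal) → not eligible.
Home Office Allowance — status temporary ✓; no waiver, service 2089 days ≥ 3 months (≈90 days) ✓; rating 4 ≥ 3 ✓; not eligible for Wellness Stipend ✗ → not eligible.
Charitable Gift Match — status temporary ✓ (not excluded); service 2089 days ≥ 6 months (≈180 days) ✓; age 40 ≥ 21 ✓; grade Band 5 ≥ Band 3 ✓ → eligible.
Pension Scheme — status temporary ✓; no waiver, service 2089 days ≥ 90 days ✓; grade Band 5 ≥ Band 4 ✓; not eligible for Wellness Stipend ✗ → not eligible.
Tuition Reimbursement — status temporary ✗ (excluded) → not eligible.
Gym Reimbursement — status temporary ✗ (excluded) → not eligible.
Remote Work Stipend — dept QA ✗ → not eligible.
Legal Services Plan — status temporary ✓; service 2089 days ≥ 60 days ✓; grade Band 5 ≥ Band 2 ✓ → eligible.

Charitable Gift Match, Legal Services Plan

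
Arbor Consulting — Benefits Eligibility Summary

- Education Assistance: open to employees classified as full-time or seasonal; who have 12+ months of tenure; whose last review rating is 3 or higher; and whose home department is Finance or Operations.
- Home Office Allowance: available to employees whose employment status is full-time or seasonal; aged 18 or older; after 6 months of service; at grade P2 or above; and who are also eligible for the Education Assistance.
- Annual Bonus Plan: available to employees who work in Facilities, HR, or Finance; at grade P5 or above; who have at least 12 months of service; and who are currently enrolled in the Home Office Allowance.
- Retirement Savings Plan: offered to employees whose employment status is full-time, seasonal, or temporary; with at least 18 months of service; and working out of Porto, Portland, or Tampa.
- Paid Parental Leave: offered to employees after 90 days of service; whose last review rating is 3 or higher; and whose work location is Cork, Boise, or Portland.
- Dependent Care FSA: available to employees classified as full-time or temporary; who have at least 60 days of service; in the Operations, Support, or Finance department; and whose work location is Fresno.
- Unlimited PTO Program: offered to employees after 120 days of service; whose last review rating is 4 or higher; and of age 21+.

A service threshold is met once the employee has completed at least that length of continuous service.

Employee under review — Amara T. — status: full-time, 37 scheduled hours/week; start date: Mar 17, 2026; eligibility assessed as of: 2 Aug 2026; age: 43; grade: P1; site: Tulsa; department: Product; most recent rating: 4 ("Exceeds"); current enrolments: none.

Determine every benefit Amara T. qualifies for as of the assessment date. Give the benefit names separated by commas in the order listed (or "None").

Service from Mar 17, 2026 to 2 Aug 2026: 138 days.
Education Assistance — status full-time ✓; service 138 days < 12 months (≈360 days) ✗ → not eligible.
Home Office Allowance — status full-time ✓; age 43 ≥ 18 ✓; service 138 days < 6 months (≈180 days) ✗ → not eligible.
Annual Bonus Plan — dept Product ✗ → not eligible.
Retirement Savings Plan — status full-time ✓; service 138 days < 18 months (≈540 days) ✗ → not eligible.
Paid Parental Leave — service 138 days ≥ 90 days ✓; rating 4 ≥ 3 ✓; site Tulsa ✗ (not Cork, Boise, or Portland) → not eligible.
Dependent Care FSA — status full-time ✓; service 138 days ≥ 60 days ✓; dept Product ✗ → not eligible.
Unlimited PTO Program — service 138 days ≥ 120 days ✓; rating 4 ≥ 4 ✓; age 43 ≥ 21 ✓ → eligible.

Unlimited PTO Program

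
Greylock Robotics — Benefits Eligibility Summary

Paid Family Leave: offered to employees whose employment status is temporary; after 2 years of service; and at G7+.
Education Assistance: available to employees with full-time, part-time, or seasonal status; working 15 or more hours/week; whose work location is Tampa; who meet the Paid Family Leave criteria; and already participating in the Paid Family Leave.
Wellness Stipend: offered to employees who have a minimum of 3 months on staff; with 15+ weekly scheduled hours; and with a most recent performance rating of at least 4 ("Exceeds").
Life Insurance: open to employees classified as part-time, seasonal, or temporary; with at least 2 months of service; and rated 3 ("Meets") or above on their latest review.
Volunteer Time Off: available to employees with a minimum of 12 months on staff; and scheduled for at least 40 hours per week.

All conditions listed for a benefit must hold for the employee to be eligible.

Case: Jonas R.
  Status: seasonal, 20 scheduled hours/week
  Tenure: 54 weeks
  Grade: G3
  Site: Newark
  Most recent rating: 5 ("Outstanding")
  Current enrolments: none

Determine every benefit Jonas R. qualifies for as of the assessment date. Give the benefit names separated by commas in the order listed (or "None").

Paid Family Leave — status seasonal ✗ (requires temporary) → not eligible.
Education Assistance — status seasonal ✓; 20 hrs/wk ≥ 15 ✓; site Newark ✗ (not Tampa) → not eligible.
Wellness Stipend — service 54 weeks ≥ 3 months (≈90 days) ✓; 20 hrs/wk ≥ 15 ✓; rating 5 ≥ 4 ✓ → eligible.
Life Insurance — status seasonal ✓; service 54 weeks ≥ 2 months (≈60 days) ✓; rating 5 ≥ 3 ✓ → eligible.
Volunteer Time Off — service 54 weeks ≥ 12 months (≈360 days) ✓; 20 hrs/wk < 40 ✗ → not eligible.

Wellness Stipend, Life Insurance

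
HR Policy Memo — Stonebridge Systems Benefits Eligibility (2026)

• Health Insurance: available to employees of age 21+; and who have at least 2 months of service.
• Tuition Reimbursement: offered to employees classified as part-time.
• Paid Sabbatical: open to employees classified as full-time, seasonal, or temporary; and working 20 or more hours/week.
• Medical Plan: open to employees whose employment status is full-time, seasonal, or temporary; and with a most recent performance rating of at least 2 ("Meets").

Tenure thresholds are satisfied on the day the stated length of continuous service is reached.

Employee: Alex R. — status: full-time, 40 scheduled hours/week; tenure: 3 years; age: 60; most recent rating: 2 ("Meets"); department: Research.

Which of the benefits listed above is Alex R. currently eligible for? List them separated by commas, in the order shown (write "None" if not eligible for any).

Health Insurance — age 60 ≥ 21 ✓; service 3 years ≥ 2 months (≈60 days) ✓ → eligible.
Tuition Reimbursement — status full-time ✗ (requires part-time) → not eligible.
Paid Sabbatical — status full-time ✓; 40 hrs/wk ≥ 20 ✓ → eligible.
Medical Plan — status full-time ✓; rating 2 ≥ 2 ✓ → eligible.

Health Insurance, Paid Sabbatical, Medical Plan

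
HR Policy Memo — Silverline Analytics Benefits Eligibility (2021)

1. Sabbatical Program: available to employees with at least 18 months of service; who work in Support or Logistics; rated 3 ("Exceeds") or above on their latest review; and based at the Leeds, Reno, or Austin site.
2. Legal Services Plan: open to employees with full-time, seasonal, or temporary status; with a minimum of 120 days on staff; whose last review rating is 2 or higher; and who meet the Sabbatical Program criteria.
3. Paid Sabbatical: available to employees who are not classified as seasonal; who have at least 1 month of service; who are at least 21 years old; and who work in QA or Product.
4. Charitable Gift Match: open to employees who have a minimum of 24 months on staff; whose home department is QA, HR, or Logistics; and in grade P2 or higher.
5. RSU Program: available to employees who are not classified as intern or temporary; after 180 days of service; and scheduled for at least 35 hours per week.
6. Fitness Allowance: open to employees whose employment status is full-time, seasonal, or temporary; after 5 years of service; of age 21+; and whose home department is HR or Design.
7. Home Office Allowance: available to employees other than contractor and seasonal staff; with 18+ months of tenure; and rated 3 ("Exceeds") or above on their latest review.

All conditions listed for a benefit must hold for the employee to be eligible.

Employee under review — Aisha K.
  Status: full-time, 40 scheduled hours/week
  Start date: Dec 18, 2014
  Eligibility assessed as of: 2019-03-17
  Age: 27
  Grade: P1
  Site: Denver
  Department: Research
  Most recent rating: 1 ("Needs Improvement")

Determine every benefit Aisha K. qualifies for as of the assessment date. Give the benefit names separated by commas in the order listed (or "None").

Service from Dec 18, 2014 to 2019-03-17: 1550 days.
Sabbatical Program — service 1550 days ≥ 18 months (≈540 days) ✓; dept Research ✗ → not eligible.
Legal Services Plan — status full-time ✓; service 1550 days ≥ 120 days ✓; rating 1 < 2 ✗ → not eligible.
Paid Sabbatical — status full-time ✓ (not excluded); service 1550 days ≥ 1 month (≈30 days) ✓; age 27 ≥ 21 ✓; dept Research ✗ → not eligible.
Charitable Gift Match — service 1550 days ≥ 24 months (≈720 days) ✓; dept Research ✗ → not eligible.
RSU Program — status full-time ✓ (not excluded); service 1550 days ≥ 180 days ✓; 40 hrs/wk ≥ 35 ✓ → eligible.
Fitness Allowance — status full-time ✓; service 1550 days < 5 years (≈1825 days) ✗ → not eligible.
Home Office Allowance — status full-time ✓ (not excluded); service 1550 days ≥ 18 months (≈540 days) ✓; rating 1 < 3 ✗ → not eligible.

RSU Program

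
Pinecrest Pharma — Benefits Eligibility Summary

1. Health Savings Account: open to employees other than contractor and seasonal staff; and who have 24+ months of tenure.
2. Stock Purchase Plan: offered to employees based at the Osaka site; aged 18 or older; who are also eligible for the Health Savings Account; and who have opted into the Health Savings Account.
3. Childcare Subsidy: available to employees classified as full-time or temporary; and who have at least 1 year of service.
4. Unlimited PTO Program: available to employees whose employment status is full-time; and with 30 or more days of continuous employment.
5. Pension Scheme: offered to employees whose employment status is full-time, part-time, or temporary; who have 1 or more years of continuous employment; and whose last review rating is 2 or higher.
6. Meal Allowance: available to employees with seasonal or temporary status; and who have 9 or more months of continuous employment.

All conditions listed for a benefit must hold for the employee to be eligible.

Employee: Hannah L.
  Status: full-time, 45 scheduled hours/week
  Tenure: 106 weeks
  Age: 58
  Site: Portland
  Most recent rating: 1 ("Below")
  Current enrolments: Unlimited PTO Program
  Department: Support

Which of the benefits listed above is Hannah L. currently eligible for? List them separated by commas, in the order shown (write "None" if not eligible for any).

Health Savings Account, Childcare Subsidy, Unlimited PTO Program

Health Savings Account — status full-time ✓ (not excluded); service 106 weeks ≥ 24 months (≈720 days) ✓ → eligible.
Stock Purchase Plan — site Portland ✗ (not Osaka) → not eligible.
Childcare Subsidy — status full-time ✓; service 106 weeks ≥ 1 year (≈365 days) ✓ → eligible.
Unlimited PTO Program — status full-time ✓; service 106 weeks ≥ 30 days ✓ → eligible.
Pension Scheme — status full-time ✓; service 106 weeks ≥ 1 year (≈365 days) ✓; rating 1 < 2 ✗ → not eligible.
Meal Allowance — status full-time ✗ (requires seasonal or temporary) → not eligible.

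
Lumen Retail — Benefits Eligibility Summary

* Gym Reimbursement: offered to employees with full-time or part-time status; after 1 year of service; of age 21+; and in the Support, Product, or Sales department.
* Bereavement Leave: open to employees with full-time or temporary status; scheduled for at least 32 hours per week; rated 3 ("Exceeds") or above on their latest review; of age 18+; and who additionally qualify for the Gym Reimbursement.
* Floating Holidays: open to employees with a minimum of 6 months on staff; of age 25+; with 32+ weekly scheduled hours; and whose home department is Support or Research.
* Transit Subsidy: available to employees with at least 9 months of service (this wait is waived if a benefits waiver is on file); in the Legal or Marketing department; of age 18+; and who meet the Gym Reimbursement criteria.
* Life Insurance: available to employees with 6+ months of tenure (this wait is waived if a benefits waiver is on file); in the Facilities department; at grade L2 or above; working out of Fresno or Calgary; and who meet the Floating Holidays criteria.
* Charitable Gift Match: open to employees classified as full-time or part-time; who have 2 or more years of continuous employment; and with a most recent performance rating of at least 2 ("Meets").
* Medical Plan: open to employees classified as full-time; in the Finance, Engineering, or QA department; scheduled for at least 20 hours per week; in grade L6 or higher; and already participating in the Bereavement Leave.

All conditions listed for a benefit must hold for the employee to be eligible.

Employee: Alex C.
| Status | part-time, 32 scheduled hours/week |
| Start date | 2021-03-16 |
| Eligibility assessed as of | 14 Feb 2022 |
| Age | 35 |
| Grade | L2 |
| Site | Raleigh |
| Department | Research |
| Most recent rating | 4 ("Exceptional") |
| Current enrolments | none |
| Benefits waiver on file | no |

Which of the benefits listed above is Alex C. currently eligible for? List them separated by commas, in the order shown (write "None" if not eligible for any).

Service from 2021-03-16 to 14 Feb 2022: 335 days.
Gym Reimbursement — status part-time ✓; service 335 days < 1 year (≈365 days) ✗ → not eligible.
Bereavement Leave — status part-time ✗ (requires full-time or temporary) → not eligible.
Floating Holidays — service 335 days ≥ 6 months (≈180 days) ✓; age 35 ≥ 25 ✓; 32 hrs/wk ≥ 32 ✓; dept Research ✓ → eligible.
Transit Subsidy — no waiver, service 335 days ≥ 9 months (≈270 days) ✓; dept Research ✗ → not eligible.
Life Insurance — no waiver, service 335 days ≥ 6 months (≈180 days) ✓; dept Research ✗ → not eligible.
Charitable Gift Match — status part-time ✓; service 335 days < 2 years (≈730 days) ✗ → not eligible.
Medical Plan — status part-time ✗ (requires full-time) → not eligible.

Floating Holidays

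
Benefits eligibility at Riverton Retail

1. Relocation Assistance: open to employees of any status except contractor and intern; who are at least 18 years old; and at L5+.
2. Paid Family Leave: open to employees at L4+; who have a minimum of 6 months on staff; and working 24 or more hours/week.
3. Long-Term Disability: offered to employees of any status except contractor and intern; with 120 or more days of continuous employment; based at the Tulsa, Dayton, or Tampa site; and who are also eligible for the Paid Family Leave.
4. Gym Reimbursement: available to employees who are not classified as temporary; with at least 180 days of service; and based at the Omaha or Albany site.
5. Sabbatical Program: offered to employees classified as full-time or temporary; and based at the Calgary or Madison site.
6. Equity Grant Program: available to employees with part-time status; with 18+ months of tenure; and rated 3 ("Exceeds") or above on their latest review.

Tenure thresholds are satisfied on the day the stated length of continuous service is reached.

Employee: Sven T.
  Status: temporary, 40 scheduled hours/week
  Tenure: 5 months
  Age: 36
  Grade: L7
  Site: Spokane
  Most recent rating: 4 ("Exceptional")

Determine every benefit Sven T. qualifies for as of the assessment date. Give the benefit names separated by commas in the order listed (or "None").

Relocation Assistance — status temporary ✓ (not excluded); age 36 ≥ 18 ✓; grade L7 ≥ L5 ✓ → eligible.
Paid Family Leave — grade L7 ≥ L4 ✓; service 5 months < 6 months ✗ → not eligible.
Long-Term Disability — status temporary ✓ (not excluded); service 5 months ≥ 120 days ✓; site Spokane ✗ (not Tulsa, Dayton, or Tampa) → not eligible.
Gym Reimbursement — status temporary ✗ (excluded) → not eligible.
Sabbatical Program — status temporary ✓; site Spokane ✗ (not Calgary or Madison) → not eligible.
Equity Grant Program — status temporary ✗ (requires part-time) → not eligible.

Relocation Assistance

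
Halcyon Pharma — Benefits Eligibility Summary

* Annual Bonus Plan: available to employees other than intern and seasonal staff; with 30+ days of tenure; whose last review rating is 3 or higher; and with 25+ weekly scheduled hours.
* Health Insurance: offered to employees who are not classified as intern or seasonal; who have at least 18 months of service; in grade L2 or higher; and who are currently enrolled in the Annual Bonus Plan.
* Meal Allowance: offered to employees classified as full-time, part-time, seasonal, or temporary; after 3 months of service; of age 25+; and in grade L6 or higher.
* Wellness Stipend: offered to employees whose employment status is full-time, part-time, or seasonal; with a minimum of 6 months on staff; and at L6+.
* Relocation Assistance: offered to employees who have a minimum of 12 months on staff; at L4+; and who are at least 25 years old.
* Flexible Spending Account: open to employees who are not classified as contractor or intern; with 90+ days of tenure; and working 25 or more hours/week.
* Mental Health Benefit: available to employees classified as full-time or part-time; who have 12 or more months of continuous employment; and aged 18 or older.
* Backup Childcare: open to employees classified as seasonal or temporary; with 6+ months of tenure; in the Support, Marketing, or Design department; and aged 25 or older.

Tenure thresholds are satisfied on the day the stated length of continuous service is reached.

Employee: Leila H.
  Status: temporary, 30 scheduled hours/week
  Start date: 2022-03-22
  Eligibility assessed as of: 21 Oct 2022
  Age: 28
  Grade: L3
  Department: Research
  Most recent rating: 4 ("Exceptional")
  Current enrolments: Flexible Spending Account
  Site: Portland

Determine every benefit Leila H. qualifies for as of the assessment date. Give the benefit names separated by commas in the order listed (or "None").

Annual Bonus Plan, Flexible Spending Account

Service from 2022-03-22 to 21 Oct 2022: 213 days.
Annual Bonus Plan — status temporary ✓ (not excluded); service 213 days ≥ 30 days ✓; rating 4 ≥ 3 ✓; 30 hrs/wk ≥ 25 ✓ → eligible.
Health Insurance — status temporary ✓ (not excluded); service 213 days < 18 months (≈540 days) ✗ → not eligible.
Meal Allowance — status temporary ✓; service 213 days ≥ 3 months (≈90 days) ✓; age 28 ≥ 25 ✓; grade L3 < L6 ✗ → not eligible.
Wellness Stipend — status temporary ✗ (requires full-time, part-time, or seasonal) → not eligible.
Relocation Assistance — service 213 days < 12 months (≈360 days) ✗ → not eligible.
Flexible Spending Account — status temporary ✓ (not excluded); service 213 days ≥ 90 days ✓; 30 hrs/wk ≥ 25 ✓ → eligible.
Mental Health Benefit — status temporary ✗ (requires full-time or part-time) → not eligible.
Backup Childcare — status temporary ✓; service 213 days ≥ 6 months (≈180 days) ✓; dept Research ✗ → not eligible.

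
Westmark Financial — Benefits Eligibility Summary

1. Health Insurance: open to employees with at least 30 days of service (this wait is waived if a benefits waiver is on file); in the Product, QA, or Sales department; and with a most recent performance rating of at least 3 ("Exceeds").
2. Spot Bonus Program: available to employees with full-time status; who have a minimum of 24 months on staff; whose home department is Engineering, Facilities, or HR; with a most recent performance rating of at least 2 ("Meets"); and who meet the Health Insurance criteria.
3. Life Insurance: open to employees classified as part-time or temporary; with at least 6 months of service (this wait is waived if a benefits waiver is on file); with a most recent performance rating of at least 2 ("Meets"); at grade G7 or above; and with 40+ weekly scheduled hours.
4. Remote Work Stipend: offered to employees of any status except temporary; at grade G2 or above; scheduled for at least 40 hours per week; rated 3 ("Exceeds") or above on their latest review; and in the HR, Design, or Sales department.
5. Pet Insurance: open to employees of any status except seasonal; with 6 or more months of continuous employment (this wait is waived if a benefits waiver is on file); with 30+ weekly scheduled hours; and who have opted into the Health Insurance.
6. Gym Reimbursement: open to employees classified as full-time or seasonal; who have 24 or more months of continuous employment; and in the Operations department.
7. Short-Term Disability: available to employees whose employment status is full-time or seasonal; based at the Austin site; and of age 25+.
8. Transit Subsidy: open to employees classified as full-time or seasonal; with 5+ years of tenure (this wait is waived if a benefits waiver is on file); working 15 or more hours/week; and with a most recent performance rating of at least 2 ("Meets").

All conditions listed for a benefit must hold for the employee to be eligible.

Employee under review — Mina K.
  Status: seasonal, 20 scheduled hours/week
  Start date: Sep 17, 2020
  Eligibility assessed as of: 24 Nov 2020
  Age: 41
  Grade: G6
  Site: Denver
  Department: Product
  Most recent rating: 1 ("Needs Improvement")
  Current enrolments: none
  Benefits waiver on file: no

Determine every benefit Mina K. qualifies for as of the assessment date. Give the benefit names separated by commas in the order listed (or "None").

Service from Sep 17, 2020 to 24 Nov 2020: 68 days.
Health Insurance — no waiver, service 68 days ≥ 30 days ✓; dept Product ✓; rating 1 < 3 ✗ → not eligible.
Spot Bonus Program — status seasonal ✗ (requires full-time) → not eligible.
Life Insurance — status seasonal ✗ (requires part-time or temporary) → not eligible.
Remote Work Stipend — status seasonal ✓ (not excluded); grade G6 ≥ G2 ✓; 20 hrs/wk < 40 ✗ → not eligible.
Pet Insurance — status seasonal ✗ (excluded) → not eligible.
Gym Reimbursement — status seasonal ✓; service 68 days < 24 months (≈720 days) ✗ → not eligible.
Short-Term Disability — status seasonal ✓; site Denver ✗ (not Austin) → not eligible.
Transit Subsidy — status seasonal ✓; no waiver, service 68 days < 5 years (≈1825 days) ✗ → not eligible.

None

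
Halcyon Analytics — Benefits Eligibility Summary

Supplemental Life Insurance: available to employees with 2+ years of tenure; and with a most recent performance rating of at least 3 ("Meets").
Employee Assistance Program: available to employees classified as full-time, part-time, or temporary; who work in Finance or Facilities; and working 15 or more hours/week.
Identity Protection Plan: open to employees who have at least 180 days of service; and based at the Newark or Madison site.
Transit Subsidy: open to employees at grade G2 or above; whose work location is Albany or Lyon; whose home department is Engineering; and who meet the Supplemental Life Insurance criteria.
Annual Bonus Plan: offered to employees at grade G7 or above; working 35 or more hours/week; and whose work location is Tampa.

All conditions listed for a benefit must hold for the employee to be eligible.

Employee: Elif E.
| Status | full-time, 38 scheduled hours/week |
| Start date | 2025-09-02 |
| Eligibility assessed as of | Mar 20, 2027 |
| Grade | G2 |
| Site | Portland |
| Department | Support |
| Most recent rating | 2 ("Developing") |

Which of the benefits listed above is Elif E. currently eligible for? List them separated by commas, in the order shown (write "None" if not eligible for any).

None

Service from 2025-09-02 to Mar 20, 2027: 564 days.
Supplemental Life Insurance — service 564 days < 2 years (≈730 days) ✗ → not eligible.
Employee Assistance Program — status full-time ✓; dept Support ✗ → not eligible.
Identity Protection Plan — service 564 days ≥ 180 days ✓; site Portland ✗ (not Newark or Madison) → not eligible.
Transit Subsidy — grade G2 ≥ G2 ✓; site Portland ✗ (not Albany or Lyon) → not eligible.
Annual Bonus Plan — grade G2 < G7 ✗ → not eligible.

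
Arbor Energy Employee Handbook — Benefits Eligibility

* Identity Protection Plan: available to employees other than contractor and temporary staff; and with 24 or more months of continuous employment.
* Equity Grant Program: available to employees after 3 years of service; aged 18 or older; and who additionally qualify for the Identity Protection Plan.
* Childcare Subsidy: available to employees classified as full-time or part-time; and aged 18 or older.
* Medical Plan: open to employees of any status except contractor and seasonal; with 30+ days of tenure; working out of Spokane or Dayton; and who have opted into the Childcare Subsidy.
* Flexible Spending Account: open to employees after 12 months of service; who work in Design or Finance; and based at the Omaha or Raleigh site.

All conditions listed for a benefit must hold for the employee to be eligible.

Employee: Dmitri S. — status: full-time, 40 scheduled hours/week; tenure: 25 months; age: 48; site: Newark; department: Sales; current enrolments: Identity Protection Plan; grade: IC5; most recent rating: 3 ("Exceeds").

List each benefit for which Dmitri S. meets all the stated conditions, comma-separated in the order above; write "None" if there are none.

Identity Protection Plan, Childcare Subsidy

Identity Protection Plan — status full-time ✓ (not excluded); service 25 months ≥ 24 months ✓ → eligible.
Equity Grant Program — service 25 months < 3 years (≈1095 days) ✗ → not eligible.
Childcare Subsidy — status full-time ✓; age 48 ≥ 18 ✓ → eligible.
Medical Plan — status full-time ✓ (not excluded); service 25 months ≥ 30 days ✓; site Newark ✗ (not Spokane or Dayton) → not eligible.
Flexible Spending Account — service 25 months ≥ 12 months ✓; dept Sales ✗ → not eligible.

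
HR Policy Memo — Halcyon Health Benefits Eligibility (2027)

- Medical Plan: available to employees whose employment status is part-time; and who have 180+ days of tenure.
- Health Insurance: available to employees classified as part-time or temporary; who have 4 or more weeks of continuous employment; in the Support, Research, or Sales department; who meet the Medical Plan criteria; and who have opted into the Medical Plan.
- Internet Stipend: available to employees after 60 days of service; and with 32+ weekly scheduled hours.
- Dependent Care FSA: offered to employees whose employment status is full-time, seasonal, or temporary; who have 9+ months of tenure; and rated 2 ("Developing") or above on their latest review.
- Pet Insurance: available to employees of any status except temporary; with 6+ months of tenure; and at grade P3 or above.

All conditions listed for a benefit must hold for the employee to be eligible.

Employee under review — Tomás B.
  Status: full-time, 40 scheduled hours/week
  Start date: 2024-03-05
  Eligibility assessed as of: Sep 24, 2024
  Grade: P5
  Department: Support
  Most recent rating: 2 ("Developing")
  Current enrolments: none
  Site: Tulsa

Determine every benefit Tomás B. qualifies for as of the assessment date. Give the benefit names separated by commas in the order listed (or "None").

Internet Stipend, Pet Insurance

Service from 2024-03-05 to Sep 24, 2024: 203 days.
Medical Plan — status full-time ✗ (requires part-time) → not eligible.
Health Insurance — status full-time ✗ (requires part-time or temporary) → not eligible.
Internet Stipend — service 203 days ≥ 60 days ✓; 40 hrs/wk ≥ 32 ✓ → eligible.
Dependent Care FSA — status full-time ✓; service 203 days < 9 months (≈270 days) ✗ → not eligible.
Pet Insurance — status full-time ✓ (not excluded); service 203 days ≥ 6 months (≈180 days) ✓; grade P5 ≥ P3 ✓ → eligible.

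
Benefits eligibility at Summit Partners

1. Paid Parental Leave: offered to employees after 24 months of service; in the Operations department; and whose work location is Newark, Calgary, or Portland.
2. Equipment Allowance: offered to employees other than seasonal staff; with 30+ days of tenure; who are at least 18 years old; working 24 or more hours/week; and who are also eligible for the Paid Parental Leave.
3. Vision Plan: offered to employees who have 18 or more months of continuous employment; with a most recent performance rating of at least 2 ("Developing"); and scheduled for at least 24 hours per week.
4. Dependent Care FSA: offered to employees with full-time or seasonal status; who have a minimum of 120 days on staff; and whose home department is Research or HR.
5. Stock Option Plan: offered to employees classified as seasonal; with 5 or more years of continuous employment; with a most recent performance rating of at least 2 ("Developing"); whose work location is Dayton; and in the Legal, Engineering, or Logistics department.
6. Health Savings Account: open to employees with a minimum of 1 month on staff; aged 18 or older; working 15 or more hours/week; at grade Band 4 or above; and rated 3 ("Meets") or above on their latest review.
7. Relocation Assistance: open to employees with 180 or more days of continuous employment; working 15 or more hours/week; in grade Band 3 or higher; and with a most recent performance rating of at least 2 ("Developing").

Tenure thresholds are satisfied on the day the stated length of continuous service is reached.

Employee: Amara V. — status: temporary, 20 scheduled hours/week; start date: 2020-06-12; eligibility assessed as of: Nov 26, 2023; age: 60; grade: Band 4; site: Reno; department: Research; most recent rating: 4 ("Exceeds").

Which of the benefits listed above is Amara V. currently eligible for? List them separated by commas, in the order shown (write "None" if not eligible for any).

Health Savings Account, Relocation Assistance

Service from 2020-06-12 to Nov 26, 2023: 1262 days.
Paid Parental Leave — service 1262 days ≥ 24 months (≈720 days) ✓; dept Research ✗ → not eligible.
Equipment Allowance — status temporary ✓ (not excluded); service 1262 days ≥ 30 days ✓; age 60 ≥ 18 ✓; 20 hrs/wk < 24 ✗ → not eligible.
Vision Plan — service 1262 days ≥ 18 months (≈540 days) ✓; rating 4 ≥ 2 ✓; 20 hrs/wk < 24 ✗ → not eligible.
Dependent Care FSA — status temporary ✗ (requires full-time or seasonal) → not eligible.
Stock Option Plan — status temporary ✗ (requires seasonal) → not eligible.
Health Savings Account — service 1262 days ≥ 1 month (≈30 days) ✓; age 60 ≥ 18 ✓; 20 hrs/wk ≥ 15 ✓; grade Band 4 ≥ Band 4 ✓; rating 4 ≥ 3 ✓ → eligible.
Relocation Assistance — service 1262 days ≥ 180 days ✓; 20 hrs/wk ≥ 15 ✓; grade Band 4 ≥ Band 3 ✓; rating 4 ≥ 2 ✓ → eligible.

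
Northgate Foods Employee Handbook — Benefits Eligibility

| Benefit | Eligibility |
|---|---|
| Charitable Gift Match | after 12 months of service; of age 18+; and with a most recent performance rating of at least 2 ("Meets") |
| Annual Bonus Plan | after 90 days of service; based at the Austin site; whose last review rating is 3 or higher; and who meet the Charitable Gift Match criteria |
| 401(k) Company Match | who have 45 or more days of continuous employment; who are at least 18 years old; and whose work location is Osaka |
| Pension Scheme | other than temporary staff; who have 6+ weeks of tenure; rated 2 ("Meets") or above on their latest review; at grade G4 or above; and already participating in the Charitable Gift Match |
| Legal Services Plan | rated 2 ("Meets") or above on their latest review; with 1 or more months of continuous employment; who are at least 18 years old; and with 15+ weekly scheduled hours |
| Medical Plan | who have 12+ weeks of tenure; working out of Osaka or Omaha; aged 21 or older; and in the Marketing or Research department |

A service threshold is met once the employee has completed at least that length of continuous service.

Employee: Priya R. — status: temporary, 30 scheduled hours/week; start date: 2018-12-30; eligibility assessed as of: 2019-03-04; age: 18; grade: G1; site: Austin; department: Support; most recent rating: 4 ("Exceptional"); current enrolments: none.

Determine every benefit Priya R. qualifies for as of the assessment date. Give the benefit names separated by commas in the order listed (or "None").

Service from 2018-12-30 to 2019-03-04: 64 days.
Charitable Gift Match — service 64 days < 12 months (≈360 days) ✗ → not eligible.
Annual Bonus Plan — service 64 days < 90 days ✗ → not eligible.
401(k) Company Match — service 64 days ≥ 45 days ✓; age 18 ≥ 18 ✓; site Austin ✗ (not Osaka) → not eligible.
Pension Scheme — status temporary ✗ (excluded) → not eligible.
Legal Services Plan — rating 4 ≥ 2 ✓; service 64 days ≥ 1 month (≈30 days) ✓; age 18 ≥ 18 ✓; 30 hrs/wk ≥ 15 ✓ → eligible.
Medical Plan — service 64 days < 12 weeks (≈84 days) ✗ → not eligible.

Legal Services Plan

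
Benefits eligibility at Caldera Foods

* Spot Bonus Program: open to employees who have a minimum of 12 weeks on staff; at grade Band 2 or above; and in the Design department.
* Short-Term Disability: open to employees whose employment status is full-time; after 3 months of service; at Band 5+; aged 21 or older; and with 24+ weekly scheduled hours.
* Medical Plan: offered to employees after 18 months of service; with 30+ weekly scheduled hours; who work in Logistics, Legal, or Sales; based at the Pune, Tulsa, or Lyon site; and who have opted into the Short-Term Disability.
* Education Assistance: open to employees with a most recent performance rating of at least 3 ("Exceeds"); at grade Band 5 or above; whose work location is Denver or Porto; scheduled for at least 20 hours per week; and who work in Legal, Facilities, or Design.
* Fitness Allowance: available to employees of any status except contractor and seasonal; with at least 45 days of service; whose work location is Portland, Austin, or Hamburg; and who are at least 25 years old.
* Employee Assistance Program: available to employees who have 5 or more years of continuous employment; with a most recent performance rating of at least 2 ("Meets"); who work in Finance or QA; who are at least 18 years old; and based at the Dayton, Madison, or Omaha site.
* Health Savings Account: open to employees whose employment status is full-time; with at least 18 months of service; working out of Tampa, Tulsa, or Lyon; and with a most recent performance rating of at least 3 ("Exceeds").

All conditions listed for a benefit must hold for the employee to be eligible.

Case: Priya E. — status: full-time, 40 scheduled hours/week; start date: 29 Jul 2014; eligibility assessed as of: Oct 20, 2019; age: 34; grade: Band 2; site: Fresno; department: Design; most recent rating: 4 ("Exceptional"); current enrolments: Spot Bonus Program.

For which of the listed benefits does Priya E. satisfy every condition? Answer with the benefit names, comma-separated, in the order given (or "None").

Service from 29 Jul 2014 to Oct 20, 2019: 1909 days.
Spot Bonus Program — service 1909 days ≥ 12 weeks (≈84 days) ✓; grade Band 2 ≥ Band 2 ✓; dept Design ✓ → eligible.
Short-Term Disability — status full-time ✓; service 1909 days ≥ 3 months (≈90 days) ✓; grade Band 2 < Band 5 ✗ → not eligible.
Medical Plan — service 1909 days ≥ 18 months (≈540 days) ✓; 40 hrs/wk ≥ 30 ✓; dept Design ✗ → not eligible.
Education Assistance — rating 4 ≥ 3 ✓; grade Band 2 < Band 5 ✗ → not eligible.
Fitness Allowance — status full-time ✓ (not excluded); service 1909 days ≥ 45 days ✓; site Fresno ✗ (not Portland, Austin, or Hamburg) → not eligible.
Employee Assistance Program — service 1909 days ≥ 5 years (≈1825 days) ✓; rating 4 ≥ 2 ✓; dept Design ✗ → not eligible.
Health Savings Account — status full-time ✓; service 1909 days ≥ 18 months (≈540 days) ✓; site Fresno ✗ (not Tampa, Tulsa, or Lyon) → not eligible.

Spot Bonus Program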